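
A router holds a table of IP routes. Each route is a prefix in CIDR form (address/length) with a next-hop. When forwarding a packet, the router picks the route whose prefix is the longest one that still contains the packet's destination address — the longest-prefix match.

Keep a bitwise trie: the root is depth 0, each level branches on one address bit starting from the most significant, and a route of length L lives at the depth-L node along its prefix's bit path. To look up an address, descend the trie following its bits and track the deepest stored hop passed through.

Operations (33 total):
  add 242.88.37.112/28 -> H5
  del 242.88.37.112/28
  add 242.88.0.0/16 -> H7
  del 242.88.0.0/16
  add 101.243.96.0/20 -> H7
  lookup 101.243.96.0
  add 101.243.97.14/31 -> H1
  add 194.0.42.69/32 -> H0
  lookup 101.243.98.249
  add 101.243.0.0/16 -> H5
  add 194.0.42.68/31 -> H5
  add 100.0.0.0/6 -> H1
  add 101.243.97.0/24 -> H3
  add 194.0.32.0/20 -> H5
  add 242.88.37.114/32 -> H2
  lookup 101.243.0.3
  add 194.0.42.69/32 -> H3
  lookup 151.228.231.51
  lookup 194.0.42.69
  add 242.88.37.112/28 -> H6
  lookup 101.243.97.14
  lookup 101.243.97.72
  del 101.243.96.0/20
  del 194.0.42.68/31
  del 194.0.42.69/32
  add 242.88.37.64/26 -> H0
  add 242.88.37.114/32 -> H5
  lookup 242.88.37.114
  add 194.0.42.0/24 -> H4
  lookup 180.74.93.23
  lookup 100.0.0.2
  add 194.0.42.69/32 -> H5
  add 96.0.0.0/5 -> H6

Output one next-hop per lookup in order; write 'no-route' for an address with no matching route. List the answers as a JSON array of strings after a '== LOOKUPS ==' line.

Process each operation:
  + 242.88.37.112/28 (H5) depth=28
  - 242.88.37.112/28 clear@28
  + 242.88.0.0/16 (H7) depth=16
  - 242.88.0.0/16 clear@16
  + 101.243.96.0/20 (H7) depth=20
  Q 101.243.96.0: descend 01100101111100110110 ; hops seen [H7] ; pick H7
  + 101.243.97.14/31 (H1) depth=31
  + 194.0.42.69/32 (H0) depth=32
  Q 101.243.98.249: descend 0110010111110011011000 ; hops seen [H7] ; pick H7
  + 101.243.0.0/16 (H5) depth=16
  + 194.0.42.68/31 (H5) depth=31
  + 100.0.0.0/6 (H1) depth=6
  + 101.243.97.0/24 (H3) depth=24
  + 194.0.32.0/20 (H5) depth=20
  + 242.88.37.114/32 (H2) depth=32
  Q 101.243.0.3: descend 01100101111100110 ; hops seen [H1,H5] ; pick H5
  + 194.0.42.69/32 (H3) depth=32
  Q 151.228.231.51: descend 1 ; hops seen [∅] ; pick no-route
  Q 194.0.42.69: descend 11000010000000000010101001000101 ; hops seen [H5,H5,H3] ; pick H3
  + 242.88.37.112/28 (H6) depth=28
  Q 101.243.97.14: descend 0110010111110011011000010000111 ; hops seen [H1,H5,H7,H3,H1] ; pick H1
  Q 101.243.97.72: descend 0110010111110011011000010 ; hops seen [H1,H5,H7,H3] ; pick H3
  - 101.243.96.0/20 clear@20
  - 194.0.42.68/31 clear@31
  - 194.0.42.69/32 clear@32
  + 242.88.37.64/26 (H0) depth=26
  + 242.88.37.114/32 (H5) depth=32
  Q 242.88.37.114: descend 11110010010110000010010101110010 ; hops seen [H0,H6,H5] ; pick H5
  + 194.0.42.0/24 (H4) depth=24
  Q 180.74.93.23: descend 1 ; hops seen [∅] ; pick no-route
  Q 100.0.0.2: descend 0110010 ; hops seen [H1] ; pick H1
  + 194.0.42.69/32 (H5) depth=32
  + 96.0.0.0/5 (H6) depth=5

== LOOKUPS ==
["H7","H7","H5","no-route","H3","H1","H3","H5","no-route","H1"]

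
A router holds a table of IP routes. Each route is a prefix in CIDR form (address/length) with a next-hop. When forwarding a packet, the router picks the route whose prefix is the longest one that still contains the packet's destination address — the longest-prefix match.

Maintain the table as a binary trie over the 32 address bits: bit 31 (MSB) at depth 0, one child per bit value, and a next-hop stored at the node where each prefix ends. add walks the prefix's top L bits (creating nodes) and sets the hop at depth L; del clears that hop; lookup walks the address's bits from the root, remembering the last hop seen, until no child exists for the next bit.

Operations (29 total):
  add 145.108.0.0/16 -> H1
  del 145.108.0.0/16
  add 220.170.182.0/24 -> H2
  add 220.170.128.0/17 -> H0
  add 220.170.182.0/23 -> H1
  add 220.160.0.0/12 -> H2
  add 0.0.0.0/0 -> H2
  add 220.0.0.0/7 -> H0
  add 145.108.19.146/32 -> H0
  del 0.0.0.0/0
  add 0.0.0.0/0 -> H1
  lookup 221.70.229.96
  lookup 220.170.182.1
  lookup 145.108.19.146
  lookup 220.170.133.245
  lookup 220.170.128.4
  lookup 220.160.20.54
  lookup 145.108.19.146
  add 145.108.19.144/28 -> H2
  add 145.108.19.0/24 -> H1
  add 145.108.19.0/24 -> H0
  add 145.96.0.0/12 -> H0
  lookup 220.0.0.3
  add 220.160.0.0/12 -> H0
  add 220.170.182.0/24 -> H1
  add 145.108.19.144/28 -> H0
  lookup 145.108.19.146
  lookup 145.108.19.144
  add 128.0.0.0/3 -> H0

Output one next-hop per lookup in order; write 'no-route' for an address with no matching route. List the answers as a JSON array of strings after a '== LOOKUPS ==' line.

Process each operation:
  add 145.108.0.0/16 -> H1 at depth 16
  del 145.108.0.0/16 (clear depth 16)
  add 220.170.182.0/24 -> H2 at depth 24
  add 220.170.128.0/17 -> H0 at depth 17
  add 220.170.182.0/23 -> H1 at depth 23
  add 220.160.0.0/12 -> H2 at depth 12
  add 0.0.0.0/0 -> H2 at depth 0
  add 220.0.0.0/7 -> H0 at depth 7
  add 145.108.19.146/32 -> H0 at depth 32
  del 0.0.0.0/0 (clear depth 0)
  add 0.0.0.0/0 -> H1 at depth 0
  Q 221.70.229.96: descend 1101110 ; hops seen [H1,H0] ; pick H0
  Q 220.170.182.1: descend 110111001010101010110110 ; hops seen [H1,H0,H2,H0,H1,H2] ; pick H2
  Q 145.108.19.146: descend 10010001011011000001001110010010 ; hops seen [H1,H0] ; pick H0
  Q 220.170.133.245: descend 110111001010101010 ; hops seen [H1,H0,H2,H0] ; pick H0
  Q 220.170.128.4: descend 110111001010101010 ; hops seen [H1,H0,H2,H0] ; pick H0
  Q 220.160.20.54: descend 110111001010 ; hops seen [H1,H0,H2] ; pick H2
  Q 145.108.19.146: descend 10010001011011000001001110010010 ; hops seen [H1,H0] ; pick H0
  add 145.108.19.144/28 -> H2 at depth 28
  add 145.108.19.0/24 -> H1 at depth 24
  add 145.108.19.0/24 -> H0 at depth 24
  add 145.96.0.0/12 -> H0 at depth 12
  Q 220.0.0.3: descend 11011100 ; hops seen [H1,H0] ; pick H0
  add 220.160.0.0/12 -> H0 at depth 12
  add 220.170.182.0/24 -> H1 at depth 24
  add 145.108.19.144/28 -> H0 at depth 28
  Q 145.108.19.146: descend 10010001011011000001001110010010 ; hops seen [H1,H0,H0,H0,H0] ; pick H0
  Q 145.108.19.144: descend 100100010110110000010011100100 ; hops seen [H1,H0,H0,H0] ; pick H0
  add 128.0.0.0/3 -> H0 at depth 3

== LOOKUPS ==
["H0","H2","H0","H0","H0","H2","H0","H0","H0","H0"]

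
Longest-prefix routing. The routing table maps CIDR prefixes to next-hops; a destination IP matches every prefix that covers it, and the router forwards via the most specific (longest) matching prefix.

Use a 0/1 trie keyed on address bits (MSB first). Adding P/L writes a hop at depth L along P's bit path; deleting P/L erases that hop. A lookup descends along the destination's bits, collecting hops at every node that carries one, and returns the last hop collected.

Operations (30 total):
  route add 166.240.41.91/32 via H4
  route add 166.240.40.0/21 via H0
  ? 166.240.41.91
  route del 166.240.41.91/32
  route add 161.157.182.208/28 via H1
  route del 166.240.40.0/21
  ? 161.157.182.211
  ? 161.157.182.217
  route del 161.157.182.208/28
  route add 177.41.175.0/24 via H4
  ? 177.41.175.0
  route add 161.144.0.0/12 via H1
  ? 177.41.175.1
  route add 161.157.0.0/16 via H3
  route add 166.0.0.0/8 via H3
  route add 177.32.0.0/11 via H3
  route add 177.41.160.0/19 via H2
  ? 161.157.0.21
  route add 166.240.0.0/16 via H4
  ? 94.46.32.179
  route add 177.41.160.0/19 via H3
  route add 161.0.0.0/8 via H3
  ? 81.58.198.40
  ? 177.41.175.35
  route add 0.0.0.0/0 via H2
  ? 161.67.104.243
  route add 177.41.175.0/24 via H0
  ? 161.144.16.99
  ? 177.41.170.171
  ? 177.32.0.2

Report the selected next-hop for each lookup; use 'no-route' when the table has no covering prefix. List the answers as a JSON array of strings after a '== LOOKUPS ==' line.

Apply in order:
  add 166.240.41.91/32 -> H4 at depth 32
  add 166.240.40.0/21 -> H0 at depth 21
  lookup 166.240.41.91: bits 10100110111100000010100101011011 walk d0:-→d1:-→d2:-→d3:-→d4:-→d5:-→d6:-→d7:-→d8:-→d9:-→d10:-→d11:-→d12:-→d13:-→d14:-→d15:-→d16:-→d17:-→d18:-→d19:-→d20:-→d21:H0→d22:-→d23:-→d24:-→d25:-→d26:-→d27:-→d28:-→d29:-→d30:-→d31:-→d32:H4 -> H4
  del 166.240.41.91/32 (clear depth 32)
  add 161.157.182.208/28 -> H1 at depth 28
  del 166.240.40.0/21 (clear depth 21)
  lookup 161.157.182.211: bits 1010000110011101101101101101 walk d0:-→d1:-→d2:-→d3:-→d4:-→d5:-→d6:-→d7:-→d8:-→d9:-→d10:-→d11:-→d12:-→d13:-→d14:-→d15:-→d16:-→d17:-→d18:-→d19:-→d20:-→d21:-→d22:-→d23:-→d24:-→d25:-→d26:-→d27:-→d28:H1 -> H1
  lookup 161.157.182.217: bits 1010000110011101101101101101 walk d0:-→d1:-→d2:-→d3:-→d4:-→d5:-→d6:-→d7:-→d8:-→d9:-→d10:-→d11:-→d12:-→d13:-→d14:-→d15:-→d16:-→d17:-→d18:-→d19:-→d20:-→d21:-→d22:-→d23:-→d24:-→d25:-→d26:-→d27:-→d28:H1 -> H1
  del 161.157.182.208/28 (clear depth 28)
  add 177.41.175.0/24 -> H4 at depth 24
  lookup 177.41.175.0: bits 101100010010100110101111 walk d0:-→d1:-→d2:-→d3:-→d4:-→d5:-→d6:-→d7:-→d8:-→d9:-→d10:-→d11:-→d12:-→d13:-→d14:-→d15:-→d16:-→d17:-→d18:-→d19:-→d20:-→d21:-→d22:-→d23:-→d24:H4 -> H4
  add 161.144.0.0/12 -> H1 at depth 12
  lookup 177.41.175.1: bits 101100010010100110101111 walk d0:-→d1:-→d2:-→d3:-→d4:-→d5:-→d6:-→d7:-→d8:-→d9:-→d10:-→d11:-→d12:-→d13:-→d14:-→d15:-→d16:-→d17:-→d18:-→d19:-→d20:-→d21:-→d22:-→d23:-→d24:H4 -> H4
  add 161.157.0.0/16 -> H3 at depth 16
  add 166.0.0.0/8 -> H3 at depth 8
  add 177.32.0.0/11 -> H3 at depth 11
  add 177.41.160.0/19 -> H2 at depth 19
  lookup 161.157.0.21: bits 1010000110011101 walk d0:-→d1:-→d2:-→d3:-→d4:-→d5:-→d6:-→d7:-→d8:-→d9:-→d10:-→d11:-→d12:H1→d13:-→d14:-→d15:-→d16:H3 -> H3
  add 166.240.0.0/16 -> H4 at depth 16
  lookup 94.46.32.179: bits ε walk d0:- -> no-route
  add 177.41.160.0/19 -> H3 at depth 19
  add 161.0.0.0/8 -> H3 at depth 8
  lookup 81.58.198.40: bits ε walk d0:- -> no-route
  lookup 177.41.175.35: bits 101100010010100110101111 walk d0:-→d1:-→d2:-→d3:-→d4:-→d5:-→d6:-→d7:-→d8:-→d9:-→d10:-→d11:H3→d12:-→d13:-→d14:-→d15:-→d16:-→d17:-→d18:-→d19:H3→d20:-→d21:-→d22:-→d23:-→d24:H4 -> H4
  add 0.0.0.0/0 -> H2 at depth 0
  lookup 161.67.104.243: bits 10100001 walk d0:H2→d1:-→d2:-→d3:-→d4:-→d5:-→d6:-→d7:-→d8:H3 -> H3
  add 177.41.175.0/24 -> H0 at depth 24
  lookup 161.144.16.99: bits 101000011001 walk d0:H2→d1:-→d2:-→d3:-→d4:-→d5:-→d6:-→d7:-→d8:H3→d9:-→d10:-→d11:-→d12:H1 -> H1
  lookup 177.41.170.171: bits 101100010010100110101 walk d0:H2→d1:-→d2:-→d3:-→d4:-→d5:-→d6:-→d7:-→d8:-→d9:-→d10:-→d11:H3→d12:-→d13:-→d14:-→d15:-→d16:-→d17:-→d18:-→d19:H3→d20:-→d21:- -> H3
  lookup 177.32.0.2: bits 101100010010 walk d0:H2→d1:-→d2:-→d3:-→d4:-→d5:-→d6:-→d7:-→d8:-→d9:-→d10:-→d11:H3→d12:- -> H3

== LOOKUPS ==
["H4","H1","H1","H4","H4","H3","no-route","no-route","H4","H3","H1","H3","H3"]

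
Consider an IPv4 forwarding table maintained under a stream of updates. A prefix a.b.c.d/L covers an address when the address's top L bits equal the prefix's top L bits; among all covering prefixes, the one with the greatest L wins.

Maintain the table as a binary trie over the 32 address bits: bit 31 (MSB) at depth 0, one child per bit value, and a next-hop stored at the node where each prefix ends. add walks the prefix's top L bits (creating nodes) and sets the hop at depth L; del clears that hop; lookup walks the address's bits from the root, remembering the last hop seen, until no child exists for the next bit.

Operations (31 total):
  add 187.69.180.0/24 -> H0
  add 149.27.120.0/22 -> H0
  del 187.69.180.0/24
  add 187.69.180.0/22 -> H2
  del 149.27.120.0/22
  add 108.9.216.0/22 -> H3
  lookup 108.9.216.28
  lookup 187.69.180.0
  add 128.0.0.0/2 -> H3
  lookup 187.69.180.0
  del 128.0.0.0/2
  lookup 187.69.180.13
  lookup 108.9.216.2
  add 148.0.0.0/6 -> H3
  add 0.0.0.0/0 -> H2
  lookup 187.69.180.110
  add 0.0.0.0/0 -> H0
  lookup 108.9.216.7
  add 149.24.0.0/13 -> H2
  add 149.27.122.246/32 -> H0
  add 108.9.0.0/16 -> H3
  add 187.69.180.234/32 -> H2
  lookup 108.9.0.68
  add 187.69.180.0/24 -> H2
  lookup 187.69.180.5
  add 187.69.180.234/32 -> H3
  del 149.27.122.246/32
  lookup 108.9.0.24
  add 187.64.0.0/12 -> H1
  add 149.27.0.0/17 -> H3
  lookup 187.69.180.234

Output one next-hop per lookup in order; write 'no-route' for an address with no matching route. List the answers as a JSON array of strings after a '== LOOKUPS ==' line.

Process each operation:
  + 187.69.180.0/24 (H0) depth=24
  + 149.27.120.0/22 (H0) depth=22
  - 187.69.180.0/24 clear@24
  + 187.69.180.0/22 (H2) depth=22
  - 149.27.120.0/22 clear@22
  + 108.9.216.0/22 (H3) depth=22
  ? 108.9.216.28  path d0:-→d1:-→d2:-→d3:-→d4:-→d5:-→d6:-→d7:-→d8:-→d9:-→d10:-→d11:-→d12:-→d13:-→d14:-→d15:-→d16:-→d17:-→d18:-→d19:-→d20:-→d21:-→d22:H3  best=H3
  ? 187.69.180.0  path d0:-→d1:-→d2:-→d3:-→d4:-→d5:-→d6:-→d7:-→d8:-→d9:-→d10:-→d11:-→d12:-→d13:-→d14:-→d15:-→d16:-→d17:-→d18:-→d19:-→d20:-→d21:-→d22:H2→d23:-→d24:-  best=H2
  + 128.0.0.0/2 (H3) depth=2
  ? 187.69.180.0  path d0:-→d1:-→d2:H3→d3:-→d4:-→d5:-→d6:-→d7:-→d8:-→d9:-→d10:-→d11:-→d12:-→d13:-→d14:-→d15:-→d16:-→d17:-→d18:-→d19:-→d20:-→d21:-→d22:H2→d23:-→d24:-  best=H2
  - 128.0.0.0/2 clear@2
  ? 187.69.180.13  path d0:-→d1:-→d2:-→d3:-→d4:-→d5:-→d6:-→d7:-→d8:-→d9:-→d10:-→d11:-→d12:-→d13:-→d14:-→d15:-→d16:-→d17:-→d18:-→d19:-→d20:-→d21:-→d22:H2→d23:-→d24:-  best=H2
  ? 108.9.216.2  path d0:-→d1:-→d2:-→d3:-→d4:-→d5:-→d6:-→d7:-→d8:-→d9:-→d10:-→d11:-→d12:-→d13:-→d14:-→d15:-→d16:-→d17:-→d18:-→d19:-→d20:-→d21:-→d22:H3  best=H3
  + 148.0.0.0/6 (H3) depth=6
  + 0.0.0.0/0 (H2) depth=0
  ? 187.69.180.110  path d0:H2→d1:-→d2:-→d3:-→d4:-→d5:-→d6:-→d7:-→d8:-→d9:-→d10:-→d11:-→d12:-→d13:-→d14:-→d15:-→d16:-→d17:-→d18:-→d19:-→d20:-→d21:-→d22:H2→d23:-→d24:-  best=H2
  + 0.0.0.0/0 (H0) depth=0
  ? 108.9.216.7  path d0:H0→d1:-→d2:-→d3:-→d4:-→d5:-→d6:-→d7:-→d8:-→d9:-→d10:-→d11:-→d12:-→d13:-→d14:-→d15:-→d16:-→d17:-→d18:-→d19:-→d20:-→d21:-→d22:H3  best=H3
  + 149.24.0.0/13 (H2) depth=13
  + 149.27.122.246/32 (H0) depth=32
  + 108.9.0.0/16 (H3) depth=16
  + 187.69.180.234/32 (H2) depth=32
  ? 108.9.0.68  path d0:H0→d1:-→d2:-→d3:-→d4:-→d5:-→d6:-→d7:-→d8:-→d9:-→d10:-→d11:-→d12:-→d13:-→d14:-→d15:-→d16:H3  best=H3
  + 187.69.180.0/24 (H2) depth=24
  ? 187.69.180.5  path d0:H0→d1:-→d2:-→d3:-→d4:-→d5:-→d6:-→d7:-→d8:-→d9:-→d10:-→d11:-→d12:-→d13:-→d14:-→d15:-→d16:-→d17:-→d18:-→d19:-→d20:-→d21:-→d22:H2→d23:-→d24:H2  best=H2
  + 187.69.180.234/32 (H3) depth=32
  - 149.27.122.246/32 clear@32
  ? 108.9.0.24  path d0:H0→d1:-→d2:-→d3:-→d4:-→d5:-→d6:-→d7:-→d8:-→d9:-→d10:-→d11:-→d12:-→d13:-→d14:-→d15:-→d16:H3  best=H3
  + 187.64.0.0/12 (H1) depth=12
  + 149.27.0.0/17 (H3) depth=17
  ? 187.69.180.234  path d0:H0→d1:-→d2:-→d3:-→d4:-→d5:-→d6:-→d7:-→d8:-→d9:-→d10:-→d11:-→d12:H1→d13:-→d14:-→d15:-→d16:-→d17:-→d18:-→d19:-→d20:-→d21:-→d22:H2→d23:-→d24:H2→d25:-→d26:-→d27:-→d28:-→d29:-→d30:-→d31:-→d32:H3  best=H3

== LOOKUPS ==
["H3","H2","H2","H2","H3","H2","H3","H3","H2","H3","H3"]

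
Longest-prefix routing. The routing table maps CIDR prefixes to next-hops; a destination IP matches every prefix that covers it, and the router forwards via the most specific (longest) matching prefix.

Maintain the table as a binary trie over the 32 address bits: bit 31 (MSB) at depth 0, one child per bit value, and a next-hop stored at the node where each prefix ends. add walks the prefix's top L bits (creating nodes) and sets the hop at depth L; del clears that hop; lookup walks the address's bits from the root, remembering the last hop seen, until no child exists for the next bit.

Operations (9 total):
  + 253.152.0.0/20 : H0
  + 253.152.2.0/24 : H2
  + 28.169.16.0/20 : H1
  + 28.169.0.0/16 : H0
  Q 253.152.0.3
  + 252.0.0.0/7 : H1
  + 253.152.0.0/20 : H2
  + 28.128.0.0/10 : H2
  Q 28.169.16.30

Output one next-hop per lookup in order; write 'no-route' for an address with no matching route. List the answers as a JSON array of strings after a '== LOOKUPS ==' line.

Trace:
  add 253.152.0.0/20 -> H0 at depth 20
  add 253.152.2.0/24 -> H2 at depth 24
  add 28.169.16.0/20 -> H1 at depth 20
  add 28.169.0.0/16 -> H0 at depth 16
  lookup 253.152.0.3: bits 1111110110011000000000 walk d0:-→d1:-→d2:-→d3:-→d4:-→d5:-→d6:-→d7:-→d8:-→d9:-→d10:-→d11:-→d12:-→d13:-→d14:-→d15:-→d16:-→d17:-→d18:-→d19:-→d20:H0→d21:-→d22:- -> H0
  add 252.0.0.0/7 -> H1 at depth 7
  add 253.152.0.0/20 -> H2 at depth 20
  add 28.128.0.0/10 -> H2 at depth 10
  lookup 28.169.16.30: bits 00011100101010010001 walk d0:-→d1:-→d2:-→d3:-→d4:-→d5:-→d6:-→d7:-→d8:-→d9:-→d10:H2→d11:-→d12:-→d13:-→d14:-→d15:-→d16:H0→d17:-→d18:-→d19:-→d20:H1 -> H1

== LOOKUPS ==
["H0","H1"]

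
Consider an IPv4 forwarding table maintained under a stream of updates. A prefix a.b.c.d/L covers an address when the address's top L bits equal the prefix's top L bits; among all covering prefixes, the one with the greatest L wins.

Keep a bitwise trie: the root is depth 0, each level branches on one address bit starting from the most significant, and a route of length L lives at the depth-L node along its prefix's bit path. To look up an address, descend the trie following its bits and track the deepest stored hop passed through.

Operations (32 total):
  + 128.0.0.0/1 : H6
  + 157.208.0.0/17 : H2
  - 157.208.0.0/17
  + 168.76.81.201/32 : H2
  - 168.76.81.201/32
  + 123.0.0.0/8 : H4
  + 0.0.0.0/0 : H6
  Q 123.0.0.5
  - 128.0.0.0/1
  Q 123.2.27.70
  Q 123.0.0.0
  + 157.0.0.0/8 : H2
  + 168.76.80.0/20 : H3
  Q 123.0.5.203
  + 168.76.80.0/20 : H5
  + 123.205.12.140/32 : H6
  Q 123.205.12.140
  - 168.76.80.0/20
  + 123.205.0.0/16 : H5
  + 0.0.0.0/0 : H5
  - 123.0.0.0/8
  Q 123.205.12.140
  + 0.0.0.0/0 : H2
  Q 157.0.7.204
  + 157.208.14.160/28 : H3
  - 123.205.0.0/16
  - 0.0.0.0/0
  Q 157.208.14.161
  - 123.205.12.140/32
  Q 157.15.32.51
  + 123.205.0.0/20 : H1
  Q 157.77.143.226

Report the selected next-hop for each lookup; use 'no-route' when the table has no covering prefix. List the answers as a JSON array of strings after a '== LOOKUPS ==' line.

Apply in order:
  + 128.0.0.0/1 (H6) depth=1
  + 157.208.0.0/17 (H2) depth=17
  - 157.208.0.0/17 clear@17
  + 168.76.81.201/32 (H2) depth=32
  - 168.76.81.201/32 clear@32
  + 123.0.0.0/8 (H4) depth=8
  + 0.0.0.0/0 (H6) depth=0
  Q 123.0.0.5: descend 01111011 ; hops seen [H6,H4] ; pick H4
  - 128.0.0.0/1 clear@1
  Q 123.2.27.70: descend 01111011 ; hops seen [H6,H4] ; pick H4
  Q 123.0.0.0: descend 01111011 ; hops seen [H6,H4] ; pick H4
  + 157.0.0.0/8 (H2) depth=8
  + 168.76.80.0/20 (H3) depth=20
  Q 123.0.5.203: descend 01111011 ; hops seen [H6,H4] ; pick H4
  + 168.76.80.0/20 (H5) depth=20
  + 123.205.12.140/32 (H6) depth=32
  Q 123.205.12.140: descend 01111011110011010000110010001100 ; hops seen [H6,H4,H6] ; pick H6
  - 168.76.80.0/20 clear@20
  + 123.205.0.0/16 (H5) depth=16
  + 0.0.0.0/0 (H5) depth=0
  - 123.0.0.0/8 clear@8
  Q 123.205.12.140: descend 01111011110011010000110010001100 ; hops seen [H5,H5,H6] ; pick H6
  + 0.0.0.0/0 (H2) depth=0
  Q 157.0.7.204: descend 10011101 ; hops seen [H2,H2] ; pick H2
  + 157.208.14.160/28 (H3) depth=28
  - 123.205.0.0/16 clear@16
  - 0.0.0.0/0 clear@0
  Q 157.208.14.161: descend 1001110111010000000011101010 ; hops seen [H2,H3] ; pick H3
  - 123.205.12.140/32 clear@32
  Q 157.15.32.51: descend 10011101 ; hops seen [H2] ; pick H2
  + 123.205.0.0/20 (H1) depth=20
  Q 157.77.143.226: descend 10011101 ; hops seen [H2] ; pick H2

== LOOKUPS ==
["H4","H4","H4","H4","H6","H6","H2","H3","H2","H2"]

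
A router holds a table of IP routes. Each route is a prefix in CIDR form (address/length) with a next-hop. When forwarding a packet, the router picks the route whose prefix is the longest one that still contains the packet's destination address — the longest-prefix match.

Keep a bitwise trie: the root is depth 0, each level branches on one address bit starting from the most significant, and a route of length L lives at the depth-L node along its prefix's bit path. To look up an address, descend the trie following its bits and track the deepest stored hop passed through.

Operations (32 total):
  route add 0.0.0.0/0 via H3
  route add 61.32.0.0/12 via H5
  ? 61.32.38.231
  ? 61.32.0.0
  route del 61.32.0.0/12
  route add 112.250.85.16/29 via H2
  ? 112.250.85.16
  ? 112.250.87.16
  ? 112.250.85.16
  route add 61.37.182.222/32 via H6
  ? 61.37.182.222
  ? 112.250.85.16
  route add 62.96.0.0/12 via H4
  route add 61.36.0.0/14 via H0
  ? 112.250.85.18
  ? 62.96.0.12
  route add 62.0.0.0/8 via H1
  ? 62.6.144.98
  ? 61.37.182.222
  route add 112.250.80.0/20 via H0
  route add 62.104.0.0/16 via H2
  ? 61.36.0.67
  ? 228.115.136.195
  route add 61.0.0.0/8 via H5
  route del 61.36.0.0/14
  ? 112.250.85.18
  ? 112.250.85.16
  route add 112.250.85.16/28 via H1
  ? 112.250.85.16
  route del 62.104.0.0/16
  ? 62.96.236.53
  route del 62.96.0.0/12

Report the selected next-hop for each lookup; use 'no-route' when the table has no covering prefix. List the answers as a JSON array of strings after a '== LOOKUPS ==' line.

Trace:
  + 0.0.0.0/0 (H3) depth=0
  + 61.32.0.0/12 (H5) depth=12
  lookup 61.32.38.231: bits 001111010010 walk d0:H3→d1:-→d2:-→d3:-→d4:-→d5:-→d6:-→d7:-→d8:-→d9:-→d10:-→d11:-→d12:H5 -> H5
  lookup 61.32.0.0: bits 001111010010 walk d0:H3→d1:-→d2:-→d3:-→d4:-→d5:-→d6:-→d7:-→d8:-→d9:-→d10:-→d11:-→d12:H5 -> H5
  - 61.32.0.0/12 clear@12
  + 112.250.85.16/29 (H2) depth=29
  lookup 112.250.85.16: bits 01110000111110100101010100010 walk d0:H3→d1:-→d2:-→d3:-→d4:-→d5:-→d6:-→d7:-→d8:-→d9:-→d10:-→d11:-→d12:-→d13:-→d14:-→d15:-→d16:-→d17:-→d18:-→d19:-→d20:-→d21:-→d22:-→d23:-→d24:-→d25:-→d26:-→d27:-→d28:-→d29:H2 -> H2
  lookup 112.250.87.16: bits 0111000011111010010101 walk d0:H3→d1:-→d2:-→d3:-→d4:-→d5:-→d6:-→d7:-→d8:-→d9:-→d10:-→d11:-→d12:-→d13:-→d14:-→d15:-→d16:-→d17:-→d18:-→d19:-→d20:-→d21:-→d22:- -> H3
  lookup 112.250.85.16: bits 01110000111110100101010100010 walk d0:H3→d1:-→d2:-→d3:-→d4:-→d5:-→d6:-→d7:-→d8:-→d9:-→d10:-→d11:-→d12:-→d13:-→d14:-→d15:-→d16:-→d17:-→d18:-→d19:-→d20:-→d21:-→d22:-→d23:-→d24:-→d25:-→d26:-→d27:-→d28:-→d29:H2 -> H2
  + 61.37.182.222/32 (H6) depth=32
  lookup 61.37.182.222: bits 00111101001001011011011011011110 walk d0:H3→d1:-→d2:-→d3:-→d4:-→d5:-→d6:-→d7:-→d8:-→d9:-→d10:-→d11:-→d12:-→d13:-→d14:-→d15:-→d16:-→d17:-→d18:-→d19:-→d20:-→d21:-→d22:-→d23:-→d24:-→d25:-→d26:-→d27:-→d28:-→d29:-→d30:-→d31:-→d32:H6 -> H6
  lookup 112.250.85.16: bits 01110000111110100101010100010 walk d0:H3→d1:-→d2:-→d3:-→d4:-→d5:-→d6:-→d7:-→d8:-→d9:-→d10:-→d11:-→d12:-→d13:-→d14:-→d15:-→d16:-→d17:-→d18:-→d19:-→d20:-→d21:-→d22:-→d23:-→d24:-→d25:-→d26:-→d27:-→d28:-→d29:H2 -> H2
  + 62.96.0.0/12 (H4) depth=12
  + 61.36.0.0/14 (H0) depth=14
  lookup 112.250.85.18: bits 01110000111110100101010100010 walk d0:H3→d1:-→d2:-→d3:-→d4:-→d5:-→d6:-→d7:-→d8:-→d9:-→d10:-→d11:-→d12:-→d13:-→d14:-→d15:-→d16:-→d17:-→d18:-→d19:-→d20:-→d21:-→d22:-→d23:-→d24:-→d25:-→d26:-→d27:-→d28:-→d29:H2 -> H2
  lookup 62.96.0.12: bits 001111100110 walk d0:H3→d1:-→d2:-→d3:-→d4:-→d5:-→d6:-→d7:-→d8:-→d9:-→d10:-→d11:-→d12:H4 -> H4
  + 62.0.0.0/8 (H1) depth=8
  lookup 62.6.144.98: bits 001111100 walk d0:H3→d1:-→d2:-→d3:-→d4:-→d5:-→d6:-→d7:-→d8:H1→d9:- -> H1
  lookup 61.37.182.222: bits 00111101001001011011011011011110 walk d0:H3→d1:-→d2:-→d3:-→d4:-→d5:-→d6:-→d7:-→d8:-→d9:-→d10:-→d11:-→d12:-→d13:-→d14:H0→d15:-→d16:-→d17:-→d18:-→d19:-→d20:-→d21:-→d22:-→d23:-→d24:-→d25:-→d26:-→d27:-→d28:-→d29:-→d30:-→d31:-→d32:H6 -> H6
  + 112.250.80.0/20 (H0) depth=20
  + 62.104.0.0/16 (H2) depth=16
  lookup 61.36.0.67: bits 001111010010010 walk d0:H3→d1:-→d2:-→d3:-→d4:-→d5:-→d6:-→d7:-→d8:-→d9:-→d10:-→d11:-→d12:-→d13:-→d14:H0→d15:- -> H0
  lookup 228.115.136.195: bits ε walk d0:H3 -> H3
  + 61.0.0.0/8 (H5) depth=8
  - 61.36.0.0/14 clear@14
  lookup 112.250.85.18: bits 01110000111110100101010100010 walk d0:H3→d1:-→d2:-→d3:-→d4:-→d5:-→d6:-→d7:-→d8:-→d9:-→d10:-→d11:-→d12:-→d13:-→d14:-→d15:-→d16:-→d17:-→d18:-→d19:-→d20:H0→d21:-→d22:-→d23:-→d24:-→d25:-→d26:-→d27:-→d28:-→d29:H2 -> H2
  lookup 112.250.85.16: bits 01110000111110100101010100010 walk d0:H3→d1:-→d2:-→d3:-→d4:-→d5:-→d6:-→d7:-→d8:-→d9:-→d10:-→d11:-→d12:-→d13:-→d14:-→d15:-→d16:-→d17:-→d18:-→d19:-→d20:H0→d21:-→d22:-→d23:-→d24:-→d25:-→d26:-→d27:-→d28:-→d29:H2 -> H2
  + 112.250.85.16/28 (H1) depth=28
  lookup 112.250.85.16: bits 01110000111110100101010100010 walk d0:H3→d1:-→d2:-→d3:-→d4:-→d5:-→d6:-→d7:-→d8:-→d9:-→d10:-→d11:-→d12:-→d13:-→d14:-→d15:-→d16:-→d17:-→d18:-→d19:-→d20:H0→d21:-→d22:-→d23:-→d24:-→d25:-→d26:-→d27:-→d28:H1→d29:H2 -> H2
  - 62.104.0.0/16 clear@16
  lookup 62.96.236.53: bits 001111100110 walk d0:H3→d1:-→d2:-→d3:-→d4:-→d5:-→d6:-→d7:-→d8:H1→d9:-→d10:-→d11:-→d12:H4 -> H4
  - 62.96.0.0/12 clear@12

== LOOKUPS ==
["H5","H5","H2","H3","H2","H6","H2","H2","H4","H1","H6","H0","H3","H2","H2","H2","H4"]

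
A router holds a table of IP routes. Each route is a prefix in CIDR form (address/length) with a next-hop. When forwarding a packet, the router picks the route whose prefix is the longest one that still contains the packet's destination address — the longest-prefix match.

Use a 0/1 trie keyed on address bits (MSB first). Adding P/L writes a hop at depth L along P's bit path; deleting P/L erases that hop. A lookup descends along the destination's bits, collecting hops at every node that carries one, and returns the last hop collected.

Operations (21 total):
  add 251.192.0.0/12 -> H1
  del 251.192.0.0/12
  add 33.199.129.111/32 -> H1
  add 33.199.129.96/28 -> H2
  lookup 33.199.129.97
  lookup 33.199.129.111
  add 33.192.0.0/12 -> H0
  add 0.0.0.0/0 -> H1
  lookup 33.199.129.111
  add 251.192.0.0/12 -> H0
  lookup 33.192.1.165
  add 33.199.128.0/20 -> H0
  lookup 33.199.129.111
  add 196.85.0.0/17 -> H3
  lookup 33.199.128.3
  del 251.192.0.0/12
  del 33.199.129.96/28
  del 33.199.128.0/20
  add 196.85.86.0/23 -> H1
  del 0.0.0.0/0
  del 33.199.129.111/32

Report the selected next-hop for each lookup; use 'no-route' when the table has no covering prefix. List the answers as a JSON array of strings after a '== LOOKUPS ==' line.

Process each operation:
  + 251.192.0.0/12 (H1) depth=12
  - 251.192.0.0/12 clear@12
  + 33.199.129.111/32 (H1) depth=32
  + 33.199.129.96/28 (H2) depth=28
  Q 33.199.129.97: descend 0010000111000111100000010110 ; hops seen [H2] ; pick H2
  Q 33.199.129.111: descend 00100001110001111000000101101111 ; hops seen [H2,H1] ; pick H1
  + 33.192.0.0/12 (H0) depth=12
  + 0.0.0.0/0 (H1) depth=0
  Q 33.199.129.111: descend 00100001110001111000000101101111 ; hops seen [H1,H0,H2,H1] ; pick H1
  + 251.192.0.0/12 (H0) depth=12
  Q 33.192.1.165: descend 0010000111000 ; hops seen [H1,H0] ; pick H0
  + 33.199.128.0/20 (H0) depth=20
  Q 33.199.129.111: descend 00100001110001111000000101101111 ; hops seen [H1,H0,H0,H2,H1] ; pick H1
  + 196.85.0.0/17 (H3) depth=17
  Q 33.199.128.3: descend 00100001110001111000000 ; hops seen [H1,H0,H0] ; pick H0
  - 251.192.0.0/12 clear@12
  - 33.199.129.96/28 clear@28
  - 33.199.128.0/20 clear@20
  + 196.85.86.0/23 (H1) depth=23
  - 0.0.0.0/0 clear@0
  - 33.199.129.111/32 clear@32

== LOOKUPS ==
["H2","H1","H1","H0","H1","H0"]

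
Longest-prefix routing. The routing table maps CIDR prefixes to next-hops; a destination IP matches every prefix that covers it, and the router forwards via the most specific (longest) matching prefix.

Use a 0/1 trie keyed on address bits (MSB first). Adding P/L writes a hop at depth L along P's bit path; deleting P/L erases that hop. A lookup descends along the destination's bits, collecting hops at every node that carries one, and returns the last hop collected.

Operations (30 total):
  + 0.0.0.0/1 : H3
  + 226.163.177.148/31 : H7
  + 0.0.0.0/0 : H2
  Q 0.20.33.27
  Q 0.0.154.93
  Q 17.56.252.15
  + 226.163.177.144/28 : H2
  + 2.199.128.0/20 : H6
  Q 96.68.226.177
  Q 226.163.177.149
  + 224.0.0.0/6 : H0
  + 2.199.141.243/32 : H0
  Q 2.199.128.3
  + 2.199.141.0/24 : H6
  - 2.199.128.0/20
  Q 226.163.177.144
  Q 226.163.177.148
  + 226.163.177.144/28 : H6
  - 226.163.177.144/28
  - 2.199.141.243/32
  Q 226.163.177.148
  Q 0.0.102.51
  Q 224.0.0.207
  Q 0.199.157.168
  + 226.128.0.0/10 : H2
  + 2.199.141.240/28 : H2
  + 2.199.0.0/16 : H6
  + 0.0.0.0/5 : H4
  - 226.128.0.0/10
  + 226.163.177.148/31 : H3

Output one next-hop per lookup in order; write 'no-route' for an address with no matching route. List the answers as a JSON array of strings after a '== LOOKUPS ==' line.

Process each operation:
  + 0.0.0.0/1 (H3) depth=1
  + 226.163.177.148/31 (H7) depth=31
  + 0.0.0.0/0 (H2) depth=0
  Q 0.20.33.27: descend 0 ; hops seen [H2,H3] ; pick H3
  Q 0.0.154.93: descend 0 ; hops seen [H2,H3] ; pick H3
  Q 17.56.252.15: descend 0 ; hops seen [H2,H3] ; pick H3
  + 226.163.177.144/28 (H2) depth=28
  + 2.199.128.0/20 (H6) depth=20
  Q 96.68.226.177: descend 0 ; hops seen [H2,H3] ; pick H3
  Q 226.163.177.149: descend 1110001010100011101100011001010 ; hops seen [H2,H2,H7] ; pick H7
  + 224.0.0.0/6 (H0) depth=6
  + 2.199.141.243/32 (H0) depth=32
  Q 2.199.128.3: descend 00000010110001111000 ; hops seen [H2,H3,H6] ; pick H6
  + 2.199.141.0/24 (H6) depth=24
  - 2.199.128.0/20 clear@20
  Q 226.163.177.144: descend 11100010101000111011000110010 ; hops seen [H2,H0,H2] ; pick H2
  Q 226.163.177.148: descend 1110001010100011101100011001010 ; hops seen [H2,H0,H2,H7] ; pick H7
  + 226.163.177.144/28 (H6) depth=28
  - 226.163.177.144/28 clear@28
  - 2.199.141.243/32 clear@32
  Q 226.163.177.148: descend 1110001010100011101100011001010 ; hops seen [H2,H0,H7] ; pick H7
  Q 0.0.102.51: descend 000000 ; hops seen [H2,H3] ; pick H3
  Q 224.0.0.207: descend 111000 ; hops seen [H2,H0] ; pick H0
  Q 0.199.157.168: descend 000000 ; hops seen [H2,H3] ; pick H3
  + 226.128.0.0/10 (H2) depth=10
  + 2.199.141.240/28 (H2) depth=28
  + 2.199.0.0/16 (H6) depth=16
  + 0.0.0.0/5 (H4) depth=5
  - 226.128.0.0/10 clear@10
  + 226.163.177.148/31 (H3) depth=31

== LOOKUPS ==
["H3","H3","H3","H3","H7","H6","H2","H7","H7","H3","H0","H3"]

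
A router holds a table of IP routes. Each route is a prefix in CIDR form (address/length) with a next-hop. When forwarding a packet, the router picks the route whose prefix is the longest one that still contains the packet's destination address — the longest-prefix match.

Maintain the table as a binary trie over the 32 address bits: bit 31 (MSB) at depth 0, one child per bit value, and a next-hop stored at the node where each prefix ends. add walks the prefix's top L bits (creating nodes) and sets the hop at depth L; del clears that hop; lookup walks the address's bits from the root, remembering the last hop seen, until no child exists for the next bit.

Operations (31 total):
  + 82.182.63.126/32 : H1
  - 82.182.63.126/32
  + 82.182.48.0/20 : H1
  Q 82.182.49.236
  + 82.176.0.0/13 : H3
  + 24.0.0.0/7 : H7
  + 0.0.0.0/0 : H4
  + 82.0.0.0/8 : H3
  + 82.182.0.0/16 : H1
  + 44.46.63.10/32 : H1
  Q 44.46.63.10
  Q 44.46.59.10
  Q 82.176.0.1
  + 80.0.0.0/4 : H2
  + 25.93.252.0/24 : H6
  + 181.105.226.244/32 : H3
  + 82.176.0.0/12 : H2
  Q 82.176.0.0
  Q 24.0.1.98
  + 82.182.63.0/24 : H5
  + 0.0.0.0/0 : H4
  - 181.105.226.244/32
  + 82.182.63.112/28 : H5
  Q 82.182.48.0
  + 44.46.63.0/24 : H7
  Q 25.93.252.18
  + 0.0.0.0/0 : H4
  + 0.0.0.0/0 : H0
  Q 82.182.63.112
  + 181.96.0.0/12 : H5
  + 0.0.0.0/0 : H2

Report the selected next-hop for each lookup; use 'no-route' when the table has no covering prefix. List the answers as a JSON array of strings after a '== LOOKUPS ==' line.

Process each operation:
  + 82.182.63.126/32 (H1) depth=32
  del 82.182.63.126/32 (clear depth 32)
  + 82.182.48.0/20 (H1) depth=20
  lookup 82.182.49.236: bits 01010010101101100011 walk d0:-→d1:-→d2:-→d3:-→d4:-→d5:-→d6:-→d7:-→d8:-→d9:-→d10:-→d11:-→d12:-→d13:-→d14:-→d15:-→d16:-→d17:-→d18:-→d19:-→d20:H1 -> H1
  + 82.176.0.0/13 (H3) depth=13
  + 24.0.0.0/7 (H7) depth=7
  + 0.0.0.0/0 (H4) depth=0
  + 82.0.0.0/8 (H3) depth=8
  + 82.182.0.0/16 (H1) depth=16
  + 44.46.63.10/32 (H1) depth=32
  lookup 44.46.63.10: bits 00101100001011100011111100001010 walk d0:H4→d1:-→d2:-→d3:-→d4:-→d5:-→d6:-→d7:-→d8:-→d9:-→d10:-→d11:-→d12:-→d13:-→d14:-→d15:-→d16:-→d17:-→d18:-→d19:-→d20:-→d21:-→d22:-→d23:-→d24:-→d25:-→d26:-→d27:-→d28:-→d29:-→d30:-→d31:-→d32:H1 -> H1
  lookup 44.46.59.10: bits 001011000010111000111 walk d0:H4→d1:-→d2:-→d3:-→d4:-→d5:-→d6:-→d7:-→d8:-→d9:-→d10:-→d11:-→d12:-→d13:-→d14:-→d15:-→d16:-→d17:-→d18:-→d19:-→d20:-→d21:- -> H4
  lookup 82.176.0.1: bits 0101001010110 walk d0:H4→d1:-→d2:-→d3:-→d4:-→d5:-→d6:-→d7:-→d8:H3→d9:-→d10:-→d11:-→d12:-→d13:H3 -> H3
  + 80.0.0.0/4 (H2) depth=4
  + 25.93.252.0/24 (H6) depth=24
  + 181.105.226.244/32 (H3) depth=32
  + 82.176.0.0/12 (H2) depth=12
  lookup 82.176.0.0: bits 0101001010110 walk d0:H4→d1:-→d2:-→d3:-→d4:H2→d5:-→d6:-→d7:-→d8:H3→d9:-→d10:-→d11:-→d12:H2→d13:H3 -> H3
  lookup 24.0.1.98: bits 0001100 walk d0:H4→d1:-→d2:-→d3:-→d4:-→d5:-→d6:-→d7:H7 -> H7
  + 82.182.63.0/24 (H5) depth=24
  + 0.0.0.0/0 (H4) depth=0
  del 181.105.226.244/32 (clear depth 32)
  + 82.182.63.112/28 (H5) depth=28
  lookup 82.182.48.0: bits 01010010101101100011 walk d0:H4→d1:-→d2:-→d3:-→d4:H2→d5:-→d6:-→d7:-→d8:H3→d9:-→d10:-→d11:-→d12:H2→d13:H3→d14:-→d15:-→d16:H1→d17:-→d18:-→d19:-→d20:H1 -> H1
  + 44.46.63.0/24 (H7) depth=24
  lookup 25.93.252.18: bits 000110010101110111111100 walk d0:H4→d1:-→d2:-→d3:-→d4:-→d5:-→d6:-→d7:H7→d8:-→d9:-→d10:-→d11:-→d12:-→d13:-→d14:-→d15:-→d16:-→d17:-→d18:-→d19:-→d20:-→d21:-→d22:-→d23:-→d24:H6 -> H6
  + 0.0.0.0/0 (H4) depth=0
  + 0.0.0.0/0 (H0) depth=0
  lookup 82.182.63.112: bits 0101001010110110001111110111 walk d0:H0→d1:-→d2:-→d3:-→d4:H2→d5:-→d6:-→d7:-→d8:H3→d9:-→d10:-→d11:-→d12:H2→d13:H3→d14:-→d15:-→d16:H1→d17:-→d18:-→d19:-→d20:H1→d21:-→d22:-→d23:-→d24:H5→d25:-→d26:-→d27:-→d28:H5 -> H5
  + 181.96.0.0/12 (H5) depth=12
  + 0.0.0.0/0 (H2) depth=0

== LOOKUPS ==
["H1","H1","H4","H3","H3","H7","H1","H6","H5"]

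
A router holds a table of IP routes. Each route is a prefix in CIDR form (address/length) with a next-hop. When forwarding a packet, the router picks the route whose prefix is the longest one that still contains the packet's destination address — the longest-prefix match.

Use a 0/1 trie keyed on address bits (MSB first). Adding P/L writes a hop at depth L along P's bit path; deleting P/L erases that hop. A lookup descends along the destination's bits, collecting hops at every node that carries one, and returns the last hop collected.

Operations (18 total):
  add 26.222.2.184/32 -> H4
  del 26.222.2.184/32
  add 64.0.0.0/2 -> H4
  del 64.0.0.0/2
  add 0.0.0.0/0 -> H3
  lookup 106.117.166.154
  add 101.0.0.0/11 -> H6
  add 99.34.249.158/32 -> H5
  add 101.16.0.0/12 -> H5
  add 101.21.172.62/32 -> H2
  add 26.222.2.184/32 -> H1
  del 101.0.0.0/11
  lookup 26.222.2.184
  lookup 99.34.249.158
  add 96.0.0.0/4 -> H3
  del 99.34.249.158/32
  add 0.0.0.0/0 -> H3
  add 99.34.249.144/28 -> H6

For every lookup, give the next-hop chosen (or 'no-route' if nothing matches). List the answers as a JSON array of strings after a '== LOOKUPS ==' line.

Trace:
  + 26.222.2.184/32 (H4) depth=32
  del 26.222.2.184/32 (clear depth 32)
  + 64.0.0.0/2 (H4) depth=2
  del 64.0.0.0/2 (clear depth 2)
  + 0.0.0.0/0 (H3) depth=0
  ? 106.117.166.154  path d0:H3→d1:-→d2:-  best=H3
  + 101.0.0.0/11 (H6) depth=11
  + 99.34.249.158/32 (H5) depth=32
  + 101.16.0.0/12 (H5) depth=12
  + 101.21.172.62/32 (H2) depth=32
  + 26.222.2.184/32 (H1) depth=32
  del 101.0.0.0/11 (clear depth 11)
  ? 26.222.2.184  path d0:H3→d1:-→d2:-→d3:-→d4:-→d5:-→d6:-→d7:-→d8:-→d9:-→d10:-→d11:-→d12:-→d13:-→d14:-→d15:-→d16:-→d17:-→d18:-→d19:-→d20:-→d21:-→d22:-→d23:-→d24:-→d25:-→d26:-→d27:-→d28:-→d29:-→d30:-→d31:-→d32:H1  best=H1
  ? 99.34.249.158  path d0:H3→d1:-→d2:-→d3:-→d4:-→d5:-→d6:-→d7:-→d8:-→d9:-→d10:-→d11:-→d12:-→d13:-→d14:-→d15:-→d16:-→d17:-→d18:-→d19:-→d20:-→d21:-→d22:-→d23:-→d24:-→d25:-→d26:-→d27:-→d28:-→d29:-→d30:-→d31:-→d32:H5  best=H5
  + 96.0.0.0/4 (H3) depth=4
  del 99.34.249.158/32 (clear depth 32)
  + 0.0.0.0/0 (H3) depth=0
  + 99.34.249.144/28 (H6) depth=28

== LOOKUPS ==
["H3","H1","H5"]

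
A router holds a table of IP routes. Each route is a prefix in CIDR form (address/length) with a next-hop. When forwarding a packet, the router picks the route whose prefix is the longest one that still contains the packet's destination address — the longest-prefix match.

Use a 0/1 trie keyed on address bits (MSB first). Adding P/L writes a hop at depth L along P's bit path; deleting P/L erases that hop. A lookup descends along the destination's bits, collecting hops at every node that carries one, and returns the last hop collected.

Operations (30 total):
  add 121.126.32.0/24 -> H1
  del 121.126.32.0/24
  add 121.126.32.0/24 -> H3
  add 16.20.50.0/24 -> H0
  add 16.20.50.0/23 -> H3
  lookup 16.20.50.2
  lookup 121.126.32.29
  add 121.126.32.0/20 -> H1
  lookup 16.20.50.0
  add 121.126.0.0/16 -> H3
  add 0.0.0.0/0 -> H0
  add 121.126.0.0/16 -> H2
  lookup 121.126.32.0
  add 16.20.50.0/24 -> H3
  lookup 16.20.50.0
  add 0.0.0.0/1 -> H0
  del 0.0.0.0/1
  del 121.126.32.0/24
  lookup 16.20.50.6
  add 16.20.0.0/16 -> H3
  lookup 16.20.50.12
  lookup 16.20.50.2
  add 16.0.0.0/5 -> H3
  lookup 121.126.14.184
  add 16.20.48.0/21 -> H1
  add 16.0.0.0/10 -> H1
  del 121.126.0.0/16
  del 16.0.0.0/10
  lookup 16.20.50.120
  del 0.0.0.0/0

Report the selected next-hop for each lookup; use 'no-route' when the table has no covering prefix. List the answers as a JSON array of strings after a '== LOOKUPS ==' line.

Process each operation:
  + 121.126.32.0/24 (H1) depth=24
  del 121.126.32.0/24 (clear depth 24)
  + 121.126.32.0/24 (H3) depth=24
  + 16.20.50.0/24 (H0) depth=24
  + 16.20.50.0/23 (H3) depth=23
  Q 16.20.50.2: descend 000100000001010000110010 ; hops seen [H3,H0] ; pick H0
  Q 121.126.32.29: descend 011110010111111000100000 ; hops seen [H3] ; pick H3
  + 121.126.32.0/20 (H1) depth=20
  Q 16.20.50.0: descend 000100000001010000110010 ; hops seen [H3,H0] ; pick H0
  + 121.126.0.0/16 (H3) depth=16
  + 0.0.0.0/0 (H0) depth=0
  + 121.126.0.0/16 (H2) depth=16
  Q 121.126.32.0: descend 011110010111111000100000 ; hops seen [H0,H2,H1,H3] ; pick H3
  + 16.20.50.0/24 (H3) depth=24
  Q 16.20.50.0: descend 000100000001010000110010 ; hops seen [H0,H3,H3] ; pick H3
  + 0.0.0.0/1 (H0) depth=1
  del 0.0.0.0/1 (clear depth 1)
  del 121.126.32.0/24 (clear depth 24)
  Q 16.20.50.6: descend 000100000001010000110010 ; hops seen [H0,H3,H3] ; pick H3
  + 16.20.0.0/16 (H3) depth=16
  Q 16.20.50.12: descend 000100000001010000110010 ; hops seen [H0,H3,H3,H3] ; pick H3
  Q 16.20.50.2: descend 000100000001010000110010 ; hops seen [H0,H3,H3,H3] ; pick H3
  + 16.0.0.0/5 (H3) depth=5
  Q 121.126.14.184: descend 011110010111111000 ; hops seen [H0,H2] ; pick H2
  + 16.20.48.0/21 (H1) depth=21
  + 16.0.0.0/10 (H1) depth=10
  del 121.126.0.0/16 (clear depth 16)
  del 16.0.0.0/10 (clear depth 10)
  Q 16.20.50.120: descend 000100000001010000110010 ; hops seen [H0,H3,H3,H1,H3,H3] ; pick H3
  del 0.0.0.0/0 (clear depth 0)

== LOOKUPS ==
["H0","H3","H0","H3","H3","H3","H3","H3","H2","H3"]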